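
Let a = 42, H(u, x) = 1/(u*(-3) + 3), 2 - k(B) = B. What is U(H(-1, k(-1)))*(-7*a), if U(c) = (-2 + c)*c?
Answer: 539/6 ≈ 89.833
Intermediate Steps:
k(B) = 2 - B
H(u, x) = 1/(3 - 3*u) (H(u, x) = 1/(-3*u + 3) = 1/(3 - 3*u))
U(c) = c*(-2 + c)
U(H(-1, k(-1)))*(-7*a) = ((-1/(-3 + 3*(-1)))*(-2 - 1/(-3 + 3*(-1))))*(-7*42) = ((-1/(-3 - 3))*(-2 - 1/(-3 - 3)))*(-294) = ((-1/(-6))*(-2 - 1/(-6)))*(-294) = ((-1*(-1/6))*(-2 - 1*(-1/6)))*(-294) = ((-2 + 1/6)/6)*(-294) = ((1/6)*(-11/6))*(-294) = -11/36*(-294) = 539/6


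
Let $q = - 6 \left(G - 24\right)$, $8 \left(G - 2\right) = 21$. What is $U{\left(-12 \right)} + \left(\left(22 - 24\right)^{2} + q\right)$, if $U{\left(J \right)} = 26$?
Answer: $\frac{585}{4} \approx 146.25$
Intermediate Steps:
$G = \frac{37}{8}$ ($G = 2 + \frac{1}{8} \cdot 21 = 2 + \frac{21}{8} = \frac{37}{8} \approx 4.625$)
$q = \frac{465}{4}$ ($q = - 6 \left(\frac{37}{8} - 24\right) = \left(-6\right) \left(- \frac{155}{8}\right) = \frac{465}{4} \approx 116.25$)
$U{\left(-12 \right)} + \left(\left(22 - 24\right)^{2} + q\right) = 26 + \left(\left(22 - 24\right)^{2} + \frac{465}{4}\right) = 26 + \left(\left(-2\right)^{2} + \frac{465}{4}\right) = 26 + \left(4 + \frac{465}{4}\right) = 26 + \frac{481}{4} = \frac{585}{4}$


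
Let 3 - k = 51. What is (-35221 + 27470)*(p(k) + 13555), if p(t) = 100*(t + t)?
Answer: -30655205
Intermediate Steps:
k = -48 (k = 3 - 1*51 = 3 - 51 = -48)
p(t) = 200*t (p(t) = 100*(2*t) = 200*t)
(-35221 + 27470)*(p(k) + 13555) = (-35221 + 27470)*(200*(-48) + 13555) = -7751*(-9600 + 13555) = -7751*3955 = -30655205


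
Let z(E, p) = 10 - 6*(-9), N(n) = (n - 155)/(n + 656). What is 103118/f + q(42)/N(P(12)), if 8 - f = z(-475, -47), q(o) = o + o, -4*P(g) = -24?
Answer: -9239315/4172 ≈ -2214.6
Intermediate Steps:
P(g) = 6 (P(g) = -¼*(-24) = 6)
q(o) = 2*o
N(n) = (-155 + n)/(656 + n)
z(E, p) = 64 (z(E, p) = 10 + 54 = 64)
f = -56 (f = 8 - 1*64 = 8 - 64 = -56)
103118/f + q(42)/N(P(12)) = 103118/(-56) + (2*42)/(((-155 + 6)/(656 + 6))) = 103118*(-1/56) + 84/((-149/662)) = -51559/28 + 84/(((1/662)*(-149))) = -51559/28 + 84/(-149/662) = -51559/28 + 84*(-662/149) = -51559/28 - 55608/149 = -9239315/4172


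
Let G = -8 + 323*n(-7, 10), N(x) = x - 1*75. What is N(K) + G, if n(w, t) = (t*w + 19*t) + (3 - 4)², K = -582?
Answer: 38418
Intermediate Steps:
n(w, t) = 1 + 19*t + t*w (n(w, t) = (19*t + t*w) + (-1)² = (19*t + t*w) + 1 = 1 + 19*t + t*w)
N(x) = -75 + x (N(x) = x - 75 = -75 + x)
G = 39075 (G = -8 + 323*(1 + 19*10 + 10*(-7)) = -8 + 323*(1 + 190 - 70) = -8 + 323*121 = -8 + 39083 = 39075)
N(K) + G = (-75 - 582) + 39075 = -657 + 39075 = 38418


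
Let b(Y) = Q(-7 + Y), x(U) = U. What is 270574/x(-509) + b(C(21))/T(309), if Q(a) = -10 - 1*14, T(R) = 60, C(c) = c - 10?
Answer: -1353888/2545 ≈ -531.98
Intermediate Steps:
C(c) = -10 + c
Q(a) = -24 (Q(a) = -10 - 14 = -24)
b(Y) = -24
270574/x(-509) + b(C(21))/T(309) = 270574/(-509) - 24/60 = 270574*(-1/509) - 24*1/60 = -270574/509 - ⅖ = -1353888/2545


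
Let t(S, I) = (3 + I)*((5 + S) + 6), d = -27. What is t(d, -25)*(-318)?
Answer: -111936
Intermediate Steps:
t(S, I) = (3 + I)*(11 + S)
t(d, -25)*(-318) = (33 + 3*(-27) + 11*(-25) - 25*(-27))*(-318) = (33 - 81 - 275 + 675)*(-318) = 352*(-318) = -111936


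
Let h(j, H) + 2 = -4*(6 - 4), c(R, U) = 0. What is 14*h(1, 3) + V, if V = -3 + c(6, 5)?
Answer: -143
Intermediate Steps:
h(j, H) = -10 (h(j, H) = -2 - 4*(6 - 4) = -2 - 4*2 = -2 - 8 = -10)
V = -3 (V = -3 + 0 = -3)
14*h(1, 3) + V = 14*(-10) - 3 = -140 - 3 = -143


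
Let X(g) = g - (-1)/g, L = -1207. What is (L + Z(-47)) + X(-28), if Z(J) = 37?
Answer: -33545/28 ≈ -1198.0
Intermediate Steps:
X(g) = g + 1/g
(L + Z(-47)) + X(-28) = (-1207 + 37) + (-28 + 1/(-28)) = -1170 + (-28 - 1/28) = -1170 - 785/28 = -33545/28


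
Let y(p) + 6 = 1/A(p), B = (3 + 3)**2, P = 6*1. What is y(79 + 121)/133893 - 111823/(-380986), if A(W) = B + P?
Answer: 157185420988/535619264229 ≈ 0.29346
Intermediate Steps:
P = 6
B = 36 (B = 6**2 = 36)
A(W) = 42 (A(W) = 36 + 6 = 42)
y(p) = -251/42 (y(p) = -6 + 1/42 = -251/42)
y(79 + 121)/133893 - 111823/(-380986) = -251/42/133893 - 111823/(-380986) = -251/42*1/133893 - 111823*(-1/380986) = -251/5623506 + 111823/380986 = 157185420988/535619264229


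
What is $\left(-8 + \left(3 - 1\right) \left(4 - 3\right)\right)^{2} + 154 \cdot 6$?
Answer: $960$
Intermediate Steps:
$\left(-8 + \left(3 - 1\right) \left(4 - 3\right)\right)^{2} + 154 \cdot 6 = \left(-8 + 2 \cdot 1\right)^{2} + 924 = \left(-8 + 2\right)^{2} + 924 = \left(-6\right)^{2} + 924 = 36 + 924 = 960$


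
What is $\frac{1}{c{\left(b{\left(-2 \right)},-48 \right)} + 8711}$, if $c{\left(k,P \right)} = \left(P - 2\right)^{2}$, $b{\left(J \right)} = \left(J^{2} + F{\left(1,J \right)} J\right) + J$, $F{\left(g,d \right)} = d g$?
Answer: $\frac{1}{11211} \approx 8.9198 \cdot 10^{-5}$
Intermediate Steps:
$b{\left(J \right)} = J + 2 J^{2}$ ($b{\left(J \right)} = \left(J^{2} + J 1 J\right) + J = \left(J^{2} + J J\right) + J = \left(J^{2} + J^{2}\right) + J = 2 J^{2} + J = J + 2 J^{2}$)
$c{\left(k,P \right)} = \left(-2 + P\right)^{2}$
$\frac{1}{c{\left(b{\left(-2 \right)},-48 \right)} + 8711} = \frac{1}{\left(-2 - 48\right)^{2} + 8711} = \frac{1}{\left(-50\right)^{2} + 8711} = \frac{1}{2500 + 8711} = \frac{1}{11211}$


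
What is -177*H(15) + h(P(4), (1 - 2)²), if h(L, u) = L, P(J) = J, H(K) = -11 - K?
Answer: 4606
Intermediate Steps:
-177*H(15) + h(P(4), (1 - 2)²) = -177*(-11 - 1*15) + 4 = -177*(-11 - 15) + 4 = -177*(-26) + 4 = 4602 + 4 = 4606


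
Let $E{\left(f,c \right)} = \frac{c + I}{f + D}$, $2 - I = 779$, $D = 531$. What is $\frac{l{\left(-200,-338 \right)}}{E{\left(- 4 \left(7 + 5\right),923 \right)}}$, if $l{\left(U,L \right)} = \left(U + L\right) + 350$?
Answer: $- \frac{45402}{73} \approx -621.95$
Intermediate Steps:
$I = -777$ ($I = 2 - 779 = -777$)
$E{\left(f,c \right)} = \frac{-777 + c}{531 + f}$ ($E{\left(f,c \right)} = \frac{c - 777}{f + 531} = \frac{-777 + c}{531 + f}$)
$l{\left(U,L \right)} = 350 + L + U$ ($l{\left(U,L \right)} = \left(L + U\right) + 350 = 350 + L + U$)
$\frac{l{\left(-200,-338 \right)}}{E{\left(- 4 \left(7 + 5\right),923 \right)}} = \frac{350 - 338 - 200}{\frac{1}{531 - 4 \left(7 + 5\right)} \left(-777 + 923\right)} = - \frac{188}{\frac{1}{531 - 48} \cdot 146} = - \frac{188}{\frac{1}{483} \cdot 146} = - \frac{188}{\frac{146}{483}} = \left(-188\right) \frac{483}{146} = - \frac{45402}{73}$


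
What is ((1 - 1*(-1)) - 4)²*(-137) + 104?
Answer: -444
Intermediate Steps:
((1 - 1*(-1)) - 4)²*(-137) + 104 = ((1 + 1) - 4)²*(-137) + 104 = (2 - 4)²*(-137) + 104 = (-2)²*(-137) + 104 = 4*(-137) + 104 = -548 + 104 = -444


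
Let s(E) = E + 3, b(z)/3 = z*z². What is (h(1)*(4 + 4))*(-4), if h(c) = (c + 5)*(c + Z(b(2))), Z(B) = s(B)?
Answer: -5376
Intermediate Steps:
b(z) = 3*z³ (b(z) = 3*(z*z²) = 3*z³)
s(E) = 3 + E
Z(B) = 3 + B
h(c) = (5 + c)*(27 + c) (h(c) = (c + 5)*(c + (3 + 3*2³)) = (5 + c)*(c + (3 + 3*8)) = (5 + c)*(c + (3 + 24)) = (5 + c)*(c + 27) = (5 + c)*(27 + c))
(h(1)*(4 + 4))*(-4) = ((135 + 1² + 32*1)*(4 + 4))*(-4) = ((135 + 1 + 32)*8)*(-4) = (168*8)*(-4) = 1344*(-4) = -5376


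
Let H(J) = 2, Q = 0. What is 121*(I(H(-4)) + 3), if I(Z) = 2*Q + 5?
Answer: 968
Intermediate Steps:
I(Z) = 5 (I(Z) = 2*0 + 5 = 0 + 5 = 5)
121*(I(H(-4)) + 3) = 121*(5 + 3) = 121*8 = 968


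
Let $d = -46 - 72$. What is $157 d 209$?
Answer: $-3871934$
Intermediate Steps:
$d = -118$ ($d = -46 - 72 = -118$)
$157 d 209 = 157 \left(-118\right) 209 = \left(-18526\right) 209 = -3871934$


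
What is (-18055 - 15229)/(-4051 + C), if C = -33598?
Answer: 33284/37649 ≈ 0.88406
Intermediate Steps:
(-18055 - 15229)/(-4051 + C) = (-18055 - 15229)/(-4051 - 33598) = -33284/(-37649) = -33284*(-1/37649) = 33284/37649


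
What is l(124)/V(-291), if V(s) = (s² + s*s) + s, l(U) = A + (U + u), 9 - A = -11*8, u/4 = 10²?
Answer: 207/56357 ≈ 0.0036730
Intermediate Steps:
u = 400 (u = 4*10² = 4*100 = 400)
A = 97 (A = 9 - (-11)*8 = 9 - 1*(-88) = 9 + 88 = 97)
l(U) = 497 + U (l(U) = 97 + (U + 400) = 97 + (400 + U) = 497 + U)
V(s) = s + 2*s² (V(s) = (s² + s²) + s = 2*s² + s = s + 2*s²)
l(124)/V(-291) = (497 + 124)/((-291*(1 + 2*(-291)))) = 621/((-291*(1 - 582))) = 621/((-291*(-581))) = 621/169071 = 621*(1/169071) = 207/56357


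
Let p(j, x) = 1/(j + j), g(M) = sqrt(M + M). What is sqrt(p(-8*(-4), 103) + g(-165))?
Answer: sqrt(1 + 64*I*sqrt(330))/8 ≈ 3.0151 + 3.0125*I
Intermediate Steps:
g(M) = sqrt(2)*sqrt(M) (g(M) = sqrt(2*M) = sqrt(2)*sqrt(M))
p(j, x) = 1/(2*j)
sqrt(p(-8*(-4), 103) + g(-165)) = sqrt(1/(2*((-8*(-4)))) + sqrt(2)*sqrt(-165)) = sqrt((1/2)/32 + sqrt(2)*(I*sqrt(165))) = sqrt((1/2)*(1/32) + I*sqrt(330)) = sqrt(1/64 + I*sqrt(330))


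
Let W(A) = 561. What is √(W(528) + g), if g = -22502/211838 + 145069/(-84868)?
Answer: √230533836152769259891/642080978 ≈ 23.647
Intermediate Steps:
g = -16320413279/8989133692 (g = -22502*1/211838 + 145069*(-1/84868) = -11251/105919 - 145069/84868 = -16320413279/8989133692 ≈ -1.8156)
√(W(528) + g) = √(561 - 16320413279/8989133692) = √(5026583587933/8989133692) = √230533836152769259891/642080978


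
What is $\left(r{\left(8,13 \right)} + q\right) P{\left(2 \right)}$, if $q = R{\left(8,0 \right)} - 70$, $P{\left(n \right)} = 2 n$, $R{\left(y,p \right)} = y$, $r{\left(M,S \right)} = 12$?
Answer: $-200$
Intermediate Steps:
$q = -62$ ($q = 8 - 70 = -62$)
$\left(r{\left(8,13 \right)} + q\right) P{\left(2 \right)} = \left(12 - 62\right) 2 \cdot 2 = \left(-50\right) 4 = -200$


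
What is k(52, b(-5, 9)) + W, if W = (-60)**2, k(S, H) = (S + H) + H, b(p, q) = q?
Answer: 3670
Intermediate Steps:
k(S, H) = S + 2*H (k(S, H) = (H + S) + H = S + 2*H)
W = 3600
k(52, b(-5, 9)) + W = (52 + 2*9) + 3600 = (52 + 18) + 3600 = 70 + 3600 = 3670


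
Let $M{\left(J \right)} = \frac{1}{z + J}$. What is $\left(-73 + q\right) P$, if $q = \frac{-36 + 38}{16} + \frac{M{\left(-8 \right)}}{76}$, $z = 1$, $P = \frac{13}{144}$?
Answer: $- \frac{336011}{51072} \approx -6.5792$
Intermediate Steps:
$P = \frac{13}{144}$ ($P = 13 \cdot \frac{1}{144} = \frac{13}{144} \approx 0.090278$)
$M{\left(J \right)} = \frac{1}{1 + J}$
$q = \frac{131}{1064}$ ($q = \frac{-36 + 38}{16} + \frac{1}{\left(1 - 8\right) 76} = 2 \cdot \frac{1}{16} + \frac{1}{-7} \cdot \frac{1}{76} = \frac{1}{8} - \frac{1}{532} = \frac{131}{1064} \approx 0.12312$)
$\left(-73 + q\right) P = \left(-73 + \frac{131}{1064}\right) \frac{13}{144} = \left(- \frac{77541}{1064}\right) \frac{13}{144} = - \frac{336011}{51072}$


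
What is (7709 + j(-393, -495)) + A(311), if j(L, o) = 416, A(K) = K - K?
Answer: 8125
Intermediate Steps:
A(K) = 0
(7709 + j(-393, -495)) + A(311) = (7709 + 416) + 0 = 8125 + 0 = 8125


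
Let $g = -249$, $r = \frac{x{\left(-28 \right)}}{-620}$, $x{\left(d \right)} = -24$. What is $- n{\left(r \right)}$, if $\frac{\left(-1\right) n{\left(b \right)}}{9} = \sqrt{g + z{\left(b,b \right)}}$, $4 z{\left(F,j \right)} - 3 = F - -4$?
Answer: $\frac{9 i \sqrt{23759795}}{310} \approx 141.51 i$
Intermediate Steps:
$r = \frac{6}{155}$ ($r = - \frac{24}{-620} = \left(-24\right) \left(- \frac{1}{620}\right) = \frac{6}{155} \approx 0.03871$)
$z{\left(F,j \right)} = \frac{7}{4} + \frac{F}{4}$ ($z{\left(F,j \right)} = \frac{3}{4} + \frac{F - -4}{4} = \frac{3}{4} + \frac{F + 4}{4} = \frac{3}{4} + \frac{4 + F}{4} = \frac{3}{4} + \left(1 + \frac{F}{4}\right) = \frac{7}{4} + \frac{F}{4}$)
$n{\left(b \right)} = - 9 \sqrt{- \frac{989}{4} + \frac{b}{4}}$ ($n{\left(b \right)} = - 9 \sqrt{-249 + \left(\frac{7}{4} + \frac{b}{4}\right)} = - 9 \sqrt{- \frac{989}{4} + \frac{b}{4}}$)
$- n{\left(r \right)} = - \frac{\left(-9\right) \sqrt{-989 + \frac{6}{155}}}{2} = - \frac{\left(-9\right) \sqrt{- \frac{153289}{155}}}{2} = - \frac{\left(-9\right) \frac{i \sqrt{23759795}}{155}}{2} = - \frac{\left(-9\right) i \sqrt{23759795}}{310} = \frac{9 i \sqrt{23759795}}{310}$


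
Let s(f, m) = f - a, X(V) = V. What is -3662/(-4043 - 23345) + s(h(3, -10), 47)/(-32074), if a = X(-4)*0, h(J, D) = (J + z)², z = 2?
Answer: 14596286/109805339 ≈ 0.13293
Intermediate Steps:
h(J, D) = (2 + J)² (h(J, D) = (J + 2)² = (2 + J)²)
a = 0 (a = -4*0 = 0)
s(f, m) = f (s(f, m) = f - 1*0 = f + 0 = f)
-3662/(-4043 - 23345) + s(h(3, -10), 47)/(-32074) = -3662/(-4043 - 23345) + (2 + 3)²/(-32074) = -3662/(-27388) + 5²*(-1/32074) = -3662*(-1/27388) + 25*(-1/32074) = 1831/13694 - 25/32074 = 14596286/109805339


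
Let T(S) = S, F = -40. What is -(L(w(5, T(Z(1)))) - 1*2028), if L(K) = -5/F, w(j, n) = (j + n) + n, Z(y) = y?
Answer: 16223/8 ≈ 2027.9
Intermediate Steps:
w(j, n) = j + 2*n
L(K) = ⅛ (L(K) = -5/(-40) = -5*(-1/40) = ⅛)
-(L(w(5, T(Z(1)))) - 1*2028) = -(⅛ - 1*2028) = -(⅛ - 2028) = -1*(-16223/8) = 16223/8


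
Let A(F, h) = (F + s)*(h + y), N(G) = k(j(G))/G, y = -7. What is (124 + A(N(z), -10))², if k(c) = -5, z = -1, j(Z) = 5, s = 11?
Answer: 21904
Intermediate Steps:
N(G) = -5/G
A(F, h) = (-7 + h)*(11 + F) (A(F, h) = (F + 11)*(h - 7) = (11 + F)*(-7 + h) = (-7 + h)*(11 + F))
(124 + A(N(z), -10))² = (124 + (-77 - (-35)/(-1) + 11*(-10) - 5/(-1)*(-10)))² = (124 + (-77 - (-35)*(-1) - 110 - 5*(-1)*(-10)))² = (124 + (-77 - 7*5 - 110 + 5*(-10)))² = (124 + (-77 - 35 - 110 - 50))² = (124 - 272)² = (-148)² = 21904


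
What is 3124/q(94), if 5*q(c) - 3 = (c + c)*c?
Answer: 3124/3535 ≈ 0.88373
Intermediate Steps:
q(c) = ⅗ + 2*c²/5 (q(c) = ⅗ + ((c + c)*c)/5 = ⅗ + ((2*c)*c)/5 = ⅗ + (2*c²)/5 = ⅗ + 2*c²/5)
3124/q(94) = 3124/(⅗ + (⅖)*94²) = 3124/(⅗ + (⅖)*8836) = 3124/(⅗ + 17672/5) = 3124/3535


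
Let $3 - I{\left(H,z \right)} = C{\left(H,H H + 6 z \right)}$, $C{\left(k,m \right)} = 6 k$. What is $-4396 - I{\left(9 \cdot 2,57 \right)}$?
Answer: $-4291$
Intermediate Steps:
$I{\left(H,z \right)} = 3 - 6 H$
$-4396 - I{\left(9 \cdot 2,57 \right)} = -4396 - \left(3 - 6 \cdot 9 \cdot 2\right) = -4396 - \left(3 - 108\right) = -4396 - -105 = -4396 + 105 = -4291$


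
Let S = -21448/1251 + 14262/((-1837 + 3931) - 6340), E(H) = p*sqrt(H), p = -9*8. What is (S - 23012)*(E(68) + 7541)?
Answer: -461293561040401/2655873 + 978742471376*sqrt(17)/295097 ≈ -1.6001e+8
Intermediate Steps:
p = -72
E(H) = -72*sqrt(H)
S = -54454985/2655873 (S = -21448*1/1251 + 14262/(2094 - 6340) = -21448/1251 + 14262/(-4246) = -21448/1251 + 14262*(-1/4246) = -21448/1251 - 7131/2123 = -54454985/2655873 ≈ -20.504)
(S - 23012)*(E(68) + 7541) = (-54454985/2655873 - 23012)*(-144*sqrt(17) + 7541) = -61171404461*(-144*sqrt(17) + 7541)/2655873 = -61171404461*(7541 - 144*sqrt(17))/2655873 = -461293561040401/2655873 + 978742471376*sqrt(17)/295097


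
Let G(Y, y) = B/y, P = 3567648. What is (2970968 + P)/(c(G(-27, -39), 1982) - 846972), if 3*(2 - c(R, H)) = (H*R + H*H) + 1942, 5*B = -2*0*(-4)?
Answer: -2451981/808897 ≈ -3.0313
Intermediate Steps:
B = 0 (B = (-2*0*(-4))/5 = (0*(-4))/5 = (⅕)*0 = 0)
G(Y, y) = 0 (G(Y, y) = 0/y = 0)
c(R, H) = -1936/3 - H²/3 - H*R/3 (c(R, H) = 2 - ((H*R + H*H) + 1942)/3 = 2 - ((H*R + H²) + 1942)/3 = 2 - ((H² + H*R) + 1942)/3 = 2 - (1942 + H² + H*R)/3 = 2 + (-1942/3 - H²/3 - H*R/3) = -1936/3 - H²/3 - H*R/3)
(2970968 + P)/(c(G(-27, -39), 1982) - 846972) = (2970968 + 3567648)/((-1936/3 - ⅓*1982² - ⅓*1982*0) - 846972) = 6538616/((-1936/3 - ⅓*3928324 + 0) - 846972) = 6538616/((-1936/3 - 3928324/3 + 0) - 846972) = 6538616/(-3930260/3 - 846972) = 6538616/(-6471176/3) = 6538616*(-3/6471176) = -2451981/808897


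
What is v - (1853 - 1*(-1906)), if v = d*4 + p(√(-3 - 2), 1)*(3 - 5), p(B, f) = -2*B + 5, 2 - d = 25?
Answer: -3861 + 4*I*√5 ≈ -3861.0 + 8.9443*I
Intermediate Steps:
d = -23 (d = 2 - 1*25 = 2 - 25 = -23)
p(B, f) = 5 - 2*B
v = -102 + 4*I*√5 (v = -23*4 + (5 - 2*√(-3 - 2))*(3 - 5) = -92 + (5 - 2*I*√5)*(-2) = -92 + (-10 + 4*I*√5) = -102 + 4*I*√5 ≈ -102.0 + 8.9443*I)
v - (1853 - 1*(-1906)) = (-102 + 4*I*√5) - (1853 - 1*(-1906)) = (-102 + 4*I*√5) - (1853 + 1906) = (-102 + 4*I*√5) - 1*3759 = (-102 + 4*I*√5) - 3759 = -3861 + 4*I*√5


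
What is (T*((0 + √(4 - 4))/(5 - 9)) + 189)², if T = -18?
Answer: 35721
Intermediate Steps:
(T*((0 + √(4 - 4))/(5 - 9)) + 189)² = (-18*(0 + √(4 - 4))/(5 - 9) + 189)² = (-18*(0 + √0)/(-4) + 189)² = (-18*(0 + 0)*(-1)/4 + 189)² = (-0*(-1)/4 + 189)² = (-18*0 + 189)² = (0 + 189)² = 189² = 35721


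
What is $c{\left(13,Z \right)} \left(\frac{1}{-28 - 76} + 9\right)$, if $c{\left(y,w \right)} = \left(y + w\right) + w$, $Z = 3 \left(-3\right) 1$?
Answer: $- \frac{4675}{104} \approx -44.952$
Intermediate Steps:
$Z = -9$ ($Z = \left(-9\right) 1 = -9$)
$c{\left(y,w \right)} = y + 2 w$ ($c{\left(y,w \right)} = \left(w + y\right) + w = y + 2 w$)
$c{\left(13,Z \right)} \left(\frac{1}{-28 - 76} + 9\right) = \left(13 + 2 \left(-9\right)\right) \left(\frac{1}{-28 - 76} + 9\right) = \left(13 - 18\right) \left(\frac{1}{-28 - 76} + 9\right) = - 5 \left(\frac{1}{-104} + 9\right) = - 5 \left(- \frac{1}{104} + 9\right) = \left(-5\right) \frac{935}{104} = - \frac{4675}{104}$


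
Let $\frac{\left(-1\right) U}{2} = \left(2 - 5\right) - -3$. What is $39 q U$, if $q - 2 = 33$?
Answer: $0$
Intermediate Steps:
$U = 0$ ($U = - 2 \left(\left(2 - 5\right) - -3\right) = - 2 \left(-3 + \left(-4 + 7\right)\right) = - 2 \left(-3 + 3\right) = \left(-2\right) 0 = 0$)
$q = 35$ ($q = 2 + 33 = 35$)
$39 q U = 39 \cdot 35 \cdot 0 = 1365 \cdot 0 = 0$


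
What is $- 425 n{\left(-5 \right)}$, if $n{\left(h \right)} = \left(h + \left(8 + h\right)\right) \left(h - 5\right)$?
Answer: $-8500$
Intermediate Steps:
$n{\left(h \right)} = \left(-5 + h\right) \left(8 + 2 h\right)$ ($n{\left(h \right)} = \left(8 + 2 h\right) \left(-5 + h\right) = \left(-5 + h\right) \left(8 + 2 h\right)$)
$- 425 n{\left(-5 \right)} = - 425 \left(-40 - -10 + 2 \left(-5\right)^{2}\right) = - 425 \left(-40 + 10 + 2 \cdot 25\right) = - 425 \left(-40 + 10 + 50\right) = \left(-425\right) 20 = -8500$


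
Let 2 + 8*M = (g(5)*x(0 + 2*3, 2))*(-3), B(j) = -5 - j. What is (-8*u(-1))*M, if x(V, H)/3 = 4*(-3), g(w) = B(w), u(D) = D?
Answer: -1082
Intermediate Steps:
g(w) = -5 - w
x(V, H) = -36 (x(V, H) = 3*(4*(-3)) = 3*(-12) = -36)
M = -541/4 (M = -¼ + (((-5 - 1*5)*(-36))*(-3))/8 = -¼ + (((-5 - 5)*(-36))*(-3))/8 = -¼ + (-10*(-36)*(-3))/8 = -¼ + (360*(-3))/8 = -¼ + (⅛)*(-1080) = -¼ - 135 = -541/4 ≈ -135.25)
(-8*u(-1))*M = -8*(-1)*(-541/4) = 8*(-541/4) = -1082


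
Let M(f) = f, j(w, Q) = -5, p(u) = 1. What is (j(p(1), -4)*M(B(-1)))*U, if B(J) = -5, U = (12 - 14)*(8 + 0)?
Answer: -400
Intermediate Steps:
U = -16 (U = -2*8 = -16)
(j(p(1), -4)*M(B(-1)))*U = -5*(-5)*(-16) = 25*(-16) = -400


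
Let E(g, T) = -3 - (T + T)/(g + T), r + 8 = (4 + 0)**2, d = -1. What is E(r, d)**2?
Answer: 361/49 ≈ 7.3673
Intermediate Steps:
r = 8 (r = -8 + (4 + 0)**2 = -8 + 4**2 = -8 + 16 = 8)
E(g, T) = -3 - 2*T/(T + g)
E(r, d)**2 = ((-5*(-1) - 3*8)/(-1 + 8))**2 = ((5 - 24)/7)**2 = ((1/7)*(-19))**2 = (-19/7)**2 = 361/49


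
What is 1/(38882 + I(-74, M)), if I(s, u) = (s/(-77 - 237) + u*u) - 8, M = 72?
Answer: 157/6917143 ≈ 2.2697e-5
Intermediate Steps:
I(s, u) = -8 + u² - s/314 (I(s, u) = (s/(-314) + u²) - 8 = (-s/314 + u²) - 8 = (u² - s/314) - 8 = -8 + u² - s/314)
1/(38882 + I(-74, M)) = 1/(38882 + (-8 + 72² - 1/314*(-74))) = 1/(38882 + (-8 + 5184 + 37/157)) = 1/(38882 + 812669/157) = 1/(6917143/157) = 157/6917143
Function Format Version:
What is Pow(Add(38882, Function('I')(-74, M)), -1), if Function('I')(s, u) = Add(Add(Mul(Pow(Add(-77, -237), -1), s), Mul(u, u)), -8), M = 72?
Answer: Rational(157, 6917143) ≈ 2.2697e-5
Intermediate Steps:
Function('I')(s, u) = Add(-8, Pow(u, 2), Mul(Rational(-1, 314), s)) (Function('I')(s, u) = Add(Add(Mul(Pow(-314, -1), s), Pow(u, 2)), -8) = Add(Add(Mul(Rational(-1, 314), s), Pow(u, 2)), -8) = Add(Add(Pow(u, 2), Mul(Rational(-1, 314), s)), -8) = Add(-8, Pow(u, 2), Mul(Rational(-1, 314), s)))
Pow(Add(38882, Function('I')(-74, M)), -1) = Pow(Add(38882, Add(-8, Pow(72, 2), Mul(Rational(-1, 314), -74))), -1) = Pow(Add(38882, Add(-8, 5184, Rational(37, 157))), -1) = Pow(Add(38882, Rational(812669, 157)), -1) = Pow(Rational(6917143, 157), -1) = Rational(157, 6917143)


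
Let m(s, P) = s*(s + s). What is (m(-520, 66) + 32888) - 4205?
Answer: 569483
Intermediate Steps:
m(s, P) = 2*s² (m(s, P) = s*(2*s) = 2*s²)
(m(-520, 66) + 32888) - 4205 = (2*(-520)² + 32888) - 4205 = (2*270400 + 32888) - 4205 = (540800 + 32888) - 4205 = 573688 - 4205 = 569483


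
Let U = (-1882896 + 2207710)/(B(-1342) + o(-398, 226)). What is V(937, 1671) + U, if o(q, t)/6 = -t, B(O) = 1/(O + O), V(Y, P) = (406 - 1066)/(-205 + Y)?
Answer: -53380020111/222009805 ≈ -240.44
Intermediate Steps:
V(Y, P) = -660/(-205 + Y)
B(O) = 1/(2*O)
o(q, t) = -6*t (o(q, t) = 6*(-t) = -6*t)
U = -871800776/3639505 (U = (-1882896 + 2207710)/((½)/(-1342) - 6*226) = 324814/((½)*(-1/1342) - 1356) = 324814/(-1/2684 - 1356) = 324814/(-3639505/2684) = 324814*(-2684/3639505) = -871800776/3639505 ≈ -239.54)
V(937, 1671) + U = -660/(-205 + 937) - 871800776/3639505 = -660/732 - 871800776/3639505 = -660*1/732 - 871800776/3639505 = -55/61 - 871800776/3639505 = -53380020111/222009805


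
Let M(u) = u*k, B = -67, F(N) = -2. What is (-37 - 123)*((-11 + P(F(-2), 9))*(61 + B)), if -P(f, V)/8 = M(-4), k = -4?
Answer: -133440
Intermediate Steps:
M(u) = -4*u (M(u) = u*(-4) = -4*u)
P(f, V) = -128 (P(f, V) = -(-32)*(-4) = -8*16 = -128)
(-37 - 123)*((-11 + P(F(-2), 9))*(61 + B)) = (-37 - 123)*((-11 - 128)*(61 - 67)) = -(-22240)*(-6) = -160*834 = -133440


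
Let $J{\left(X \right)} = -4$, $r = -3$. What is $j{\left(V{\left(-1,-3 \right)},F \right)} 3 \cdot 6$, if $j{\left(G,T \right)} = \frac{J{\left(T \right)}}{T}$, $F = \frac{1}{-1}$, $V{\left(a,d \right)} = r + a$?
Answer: $72$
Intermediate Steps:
$V{\left(a,d \right)} = -3 + a$
$F = -1$
$j{\left(G,T \right)} = - \frac{4}{T}$
$j{\left(V{\left(-1,-3 \right)},F \right)} 3 \cdot 6 = - \frac{4}{-1} \cdot 3 \cdot 6 = \left(-4\right) \left(-1\right) 3 \cdot 6 = 4 \cdot 3 \cdot 6 = 12 \cdot 6 = 72$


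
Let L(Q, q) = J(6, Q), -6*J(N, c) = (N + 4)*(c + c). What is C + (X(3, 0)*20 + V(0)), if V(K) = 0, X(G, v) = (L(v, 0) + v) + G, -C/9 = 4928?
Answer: -44292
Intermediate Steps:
J(N, c) = -c*(4 + N)/3 (J(N, c) = -(N + 4)*(c + c)/6 = -(4 + N)*2*c/6 = -c*(4 + N)/3)
L(Q, q) = -10*Q/3 (L(Q, q) = -Q*(4 + 6)/3 = -⅓*Q*10 = -10*Q/3)
C = -44352 (C = -9*4928 = -44352)
X(G, v) = G - 7*v/3 (X(G, v) = (-10*v/3 + v) + G = -7*v/3 + G = G - 7*v/3)
C + (X(3, 0)*20 + V(0)) = -44352 + ((3 - 7/3*0)*20 + 0) = -44352 + ((3 + 0)*20 + 0) = -44352 + (3*20 + 0) = -44352 + (60 + 0) = -44352 + 60 = -44292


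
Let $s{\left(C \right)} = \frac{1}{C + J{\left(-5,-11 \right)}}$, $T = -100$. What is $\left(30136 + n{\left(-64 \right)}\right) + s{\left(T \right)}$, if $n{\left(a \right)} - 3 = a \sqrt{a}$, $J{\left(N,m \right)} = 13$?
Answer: $\frac{2622092}{87} - 512 i \approx 30139.0 - 512.0 i$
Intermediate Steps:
$n{\left(a \right)} = 3 + a^{\frac{3}{2}}$ ($n{\left(a \right)} = 3 + a \sqrt{a} = 3 + a^{\frac{3}{2}}$)
$s{\left(C \right)} = \frac{1}{13 + C}$ ($s{\left(C \right)} = \frac{1}{C + 13} = \frac{1}{13 + C}$)
$\left(30136 + n{\left(-64 \right)}\right) + s{\left(T \right)} = \left(30136 + \left(3 + \left(-64\right)^{\frac{3}{2}}\right)\right) + \frac{1}{13 - 100} = \left(30136 + \left(3 - 512 i\right)\right) + \frac{1}{-87} = \left(30139 - 512 i\right) - \frac{1}{87} = \frac{2622092}{87} - 512 i$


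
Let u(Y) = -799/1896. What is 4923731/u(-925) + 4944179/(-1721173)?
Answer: -16067832006252869/1375217227 ≈ -1.1684e+7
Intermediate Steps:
u(Y) = -799/1896 (u(Y) = -799*1/1896 = -799/1896)
4923731/u(-925) + 4944179/(-1721173) = 4923731/(-799/1896) + 4944179/(-1721173) = 4923731*(-1896/799) + 4944179*(-1/1721173) = -9335393976/799 - 4944179/1721173 = -16067832006252869/1375217227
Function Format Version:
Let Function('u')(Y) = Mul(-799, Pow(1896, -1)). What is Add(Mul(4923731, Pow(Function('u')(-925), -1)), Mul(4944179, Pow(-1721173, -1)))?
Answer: Rational(-16067832006252869, 1375217227) ≈ -1.1684e+7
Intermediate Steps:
Function('u')(Y) = Rational(-799, 1896) (Function('u')(Y) = Mul(-799, Rational(1, 1896)) = Rational(-799, 1896))
Add(Mul(4923731, Pow(Function('u')(-925), -1)), Mul(4944179, Pow(-1721173, -1))) = Add(Mul(4923731, Pow(Rational(-799, 1896), -1)), Mul(4944179, Pow(-1721173, -1))) = Add(Mul(4923731, Rational(-1896, 799)), Mul(4944179, Rational(-1, 1721173))) = Add(Rational(-9335393976, 799), Rational(-4944179, 1721173)) = Rational(-16067832006252869, 1375217227)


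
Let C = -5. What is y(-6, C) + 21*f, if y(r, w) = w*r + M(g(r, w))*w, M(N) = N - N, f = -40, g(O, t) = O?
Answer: -810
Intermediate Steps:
M(N) = 0
y(r, w) = r*w (y(r, w) = w*r + 0*w = r*w + 0 = r*w)
y(-6, C) + 21*f = -6*(-5) + 21*(-40) = 30 - 840 = -810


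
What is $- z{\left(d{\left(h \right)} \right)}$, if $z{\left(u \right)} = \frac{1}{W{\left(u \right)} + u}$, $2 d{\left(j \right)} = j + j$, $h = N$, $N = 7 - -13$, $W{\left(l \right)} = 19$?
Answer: $- \frac{1}{39} \approx -0.025641$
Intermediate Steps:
$N = 20$ ($N = 7 + 13 = 20$)
$h = 20$
$d{\left(j \right)} = j$ ($d{\left(j \right)} = \frac{j + j}{2} = \frac{2 j}{2} = j$)
$z{\left(u \right)} = \frac{1}{19 + u}$
$- z{\left(d{\left(h \right)} \right)} = - \frac{1}{19 + 20} = - \frac{1}{39}$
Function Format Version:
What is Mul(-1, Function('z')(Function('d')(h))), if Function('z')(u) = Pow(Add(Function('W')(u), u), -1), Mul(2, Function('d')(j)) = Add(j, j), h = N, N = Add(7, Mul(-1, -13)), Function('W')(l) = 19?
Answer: Rational(-1, 39) ≈ -0.025641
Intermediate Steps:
N = 20 (N = Add(7, 13) = 20)
h = 20
Function('d')(j) = j (Function('d')(j) = Mul(Rational(1, 2), Add(j, j)) = Mul(Rational(1, 2), Mul(2, j)) = j)
Function('z')(u) = Pow(Add(19, u), -1)
Mul(-1, Function('z')(Function('d')(h))) = Mul(-1, Pow(Add(19, 20), -1)) = Mul(-1, Pow(39, -1)) = Mul(-1, Rational(1, 39)) = Rational(-1, 39)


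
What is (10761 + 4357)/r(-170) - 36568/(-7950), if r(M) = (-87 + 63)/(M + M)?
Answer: 283783553/1325 ≈ 2.1418e+5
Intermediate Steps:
r(M) = -12/M (r(M) = -24*1/(2*M) = -12/M)
(10761 + 4357)/r(-170) - 36568/(-7950) = (10761 + 4357)/((-12/(-170))) - 36568/(-7950) = 15118/((-12*(-1/170))) - 36568*(-1/7950) = 15118/(6/85) + 18284/3975 = 15118*(85/6) + 18284/3975 = 642515/3 + 18284/3975 = 283783553/1325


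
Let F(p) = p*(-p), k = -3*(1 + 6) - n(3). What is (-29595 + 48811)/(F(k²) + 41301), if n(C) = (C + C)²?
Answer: -4804/2628675 ≈ -0.0018275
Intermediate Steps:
n(C) = 4*C² (n(C) = (2*C)² = 4*C²)
k = -57 (k = -3*(1 + 6) - 4*3² = -3*7 - 4*9 = -21 - 1*36 = -21 - 36 = -57)
F(p) = -p²
(-29595 + 48811)/(F(k²) + 41301) = (-29595 + 48811)/(-((-57)²)² + 41301) = 19216/(-1*3249² + 41301) = 19216/(-1*10556001 + 41301) = 19216/(-10556001 + 41301) = 19216/(-10514700) = 19216*(-1/10514700) = -4804/2628675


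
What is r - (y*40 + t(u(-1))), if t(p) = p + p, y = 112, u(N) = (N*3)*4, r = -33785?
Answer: -38241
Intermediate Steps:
u(N) = 12*N (u(N) = (3*N)*4 = 12*N)
t(p) = 2*p
r - (y*40 + t(u(-1))) = -33785 - (112*40 + 2*(12*(-1))) = -33785 - (4480 + 2*(-12)) = -33785 - (4480 - 24) = -33785 - 1*4456 = -33785 - 4456 = -38241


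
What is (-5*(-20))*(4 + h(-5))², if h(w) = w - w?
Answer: 1600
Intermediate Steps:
h(w) = 0
(-5*(-20))*(4 + h(-5))² = (-5*(-20))*(4 + 0)² = 100*4² = 100*16 = 1600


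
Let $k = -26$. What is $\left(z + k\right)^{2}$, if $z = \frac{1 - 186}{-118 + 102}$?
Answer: $\frac{53361}{256} \approx 208.44$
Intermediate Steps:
$z = \frac{185}{16}$ ($z = - \frac{185}{-16} = \left(-185\right) \left(- \frac{1}{16}\right) = \frac{185}{16} \approx 11.563$)
$\left(z + k\right)^{2} = \left(\frac{185}{16} - 26\right)^{2} = \left(- \frac{231}{16}\right)^{2} = \frac{53361}{256}$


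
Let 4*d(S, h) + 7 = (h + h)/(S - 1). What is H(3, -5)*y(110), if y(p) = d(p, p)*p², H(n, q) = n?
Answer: -4927725/109 ≈ -45209.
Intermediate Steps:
d(S, h) = -7/4 + h/(2*(-1 + S)) (d(S, h) = -7/4 + ((h + h)/(S - 1))/4 = -7/4 + ((2*h)/(-1 + S))/4 = -7/4 + (2*h/(-1 + S))/4 = -7/4 + h/(2*(-1 + S)))
y(p) = p²*(7 - 5*p)/(4*(-1 + p)) (y(p) = ((7 - 7*p + 2*p)/(4*(-1 + p)))*p² = ((7 - 5*p)/(4*(-1 + p)))*p² = p²*(7 - 5*p)/(4*(-1 + p)))
H(3, -5)*y(110) = 3*((¼)*110²*(7 - 5*110)/(-1 + 110)) = 3*((¼)*12100*(7 - 550)/109) = 3*((¼)*12100*(1/109)*(-543)) = 3*(-1642575/109) = -4927725/109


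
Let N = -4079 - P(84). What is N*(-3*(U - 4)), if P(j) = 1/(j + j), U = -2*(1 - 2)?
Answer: -685273/28 ≈ -24474.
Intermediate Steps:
U = 2 (U = -2*(-1) = 2)
P(j) = 1/(2*j)
N = -685273/168 (N = -4079 - 1/(2*84) = -4079 - 1*1/168 = -4079 - 1/168 = -685273/168 ≈ -4079.0)
N*(-3*(U - 4)) = -(-685273)*(2 - 4)/56 = -(-685273)*(-2)/56 = -685273/168*6 = -685273/28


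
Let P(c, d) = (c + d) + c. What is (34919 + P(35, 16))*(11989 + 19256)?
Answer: 1093731225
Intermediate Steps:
P(c, d) = d + 2*c
(34919 + P(35, 16))*(11989 + 19256) = (34919 + (16 + 2*35))*(11989 + 19256) = (34919 + (16 + 70))*31245 = (34919 + 86)*31245 = 35005*31245 = 1093731225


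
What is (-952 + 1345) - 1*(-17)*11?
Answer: 580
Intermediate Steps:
(-952 + 1345) - 1*(-17)*11 = 393 - (-17)*11 = 393 - 1*(-187) = 393 + 187 = 580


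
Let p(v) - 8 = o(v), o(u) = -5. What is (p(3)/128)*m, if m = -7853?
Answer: -23559/128 ≈ -184.05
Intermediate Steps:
p(v) = 3 (p(v) = 8 - 5 = 3)
(p(3)/128)*m = (3/128)*(-7853) = -23559/128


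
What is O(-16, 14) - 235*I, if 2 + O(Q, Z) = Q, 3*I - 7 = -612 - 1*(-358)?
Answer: 57991/3 ≈ 19330.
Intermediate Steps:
I = -247/3 (I = 7/3 + (-612 - 1*(-358))/3 = 7/3 + (-612 + 358)/3 = 7/3 + (⅓)*(-254) = 7/3 - 254/3 = -247/3 ≈ -82.333)
O(Q, Z) = -2 + Q
O(-16, 14) - 235*I = (-2 - 16) - 235*(-247/3) = -18 + 58045/3 = 57991/3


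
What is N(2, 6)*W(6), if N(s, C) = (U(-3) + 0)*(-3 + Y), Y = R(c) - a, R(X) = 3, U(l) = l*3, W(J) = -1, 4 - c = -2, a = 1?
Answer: -9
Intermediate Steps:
c = 6 (c = 4 - 1*(-2) = 4 + 2 = 6)
U(l) = 3*l
Y = 2 (Y = 3 - 1*1 = 3 - 1 = 2)
N(s, C) = 9 (N(s, C) = (3*(-3) + 0)*(-3 + 2) = (-9 + 0)*(-1) = -9*(-1) = 9)
N(2, 6)*W(6) = 9*(-1) = -9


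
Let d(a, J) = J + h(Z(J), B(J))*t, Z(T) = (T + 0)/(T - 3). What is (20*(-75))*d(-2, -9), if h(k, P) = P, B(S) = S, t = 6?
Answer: 94500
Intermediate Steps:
Z(T) = T/(-3 + T)
d(a, J) = 7*J (d(a, J) = J + J*6 = J + 6*J = 7*J)
(20*(-75))*d(-2, -9) = (20*(-75))*(7*(-9)) = -1500*(-63) = 94500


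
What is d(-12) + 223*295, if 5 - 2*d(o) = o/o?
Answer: 65787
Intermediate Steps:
d(o) = 2 (d(o) = 5/2 - o/(2*o) = 5/2 - 1/2*1 = 5/2 - 1/2 = 2)
d(-12) + 223*295 = 2 + 223*295 = 2 + 65785 = 65787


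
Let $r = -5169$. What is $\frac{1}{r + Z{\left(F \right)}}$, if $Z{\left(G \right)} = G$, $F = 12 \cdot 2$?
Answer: $- \frac{1}{5145} \approx -0.00019436$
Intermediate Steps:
$F = 24$
$\frac{1}{r + Z{\left(F \right)}} = \frac{1}{-5169 + 24} = \frac{1}{-5145} = - \frac{1}{5145}$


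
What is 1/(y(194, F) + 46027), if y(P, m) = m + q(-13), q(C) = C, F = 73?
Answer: 1/46087 ≈ 2.1698e-5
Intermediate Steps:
y(P, m) = -13 + m (y(P, m) = m - 13 = -13 + m)
1/(y(194, F) + 46027) = 1/((-13 + 73) + 46027) = 1/(60 + 46027) = 1/46087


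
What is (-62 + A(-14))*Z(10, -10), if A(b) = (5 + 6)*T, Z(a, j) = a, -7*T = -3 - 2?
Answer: -3790/7 ≈ -541.43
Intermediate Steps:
T = 5/7 (T = -(-3 - 2)/7 = -⅐*(-5) = 5/7 ≈ 0.71429)
A(b) = 55/7 (A(b) = (5 + 6)*(5/7) = 11*(5/7) = 55/7)
(-62 + A(-14))*Z(10, -10) = (-62 + 55/7)*10 = -379/7*10 = -3790/7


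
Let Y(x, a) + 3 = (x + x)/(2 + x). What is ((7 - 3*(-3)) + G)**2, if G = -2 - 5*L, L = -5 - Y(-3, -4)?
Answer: 2916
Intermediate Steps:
Y(x, a) = -3 + 2*x/(2 + x) (Y(x, a) = -3 + (x + x)/(2 + x) = -3 + (2*x)/(2 + x) = -3 + 2*x/(2 + x))
L = -8 (L = -5 - (-6 - 1*(-3))/(2 - 3) = -5 - (-6 + 3)/(-1) = -5 - (-1)*(-3) = -5 - 1*3 = -5 - 3 = -8)
G = 38 (G = -2 - 5*(-8) = -2 + 40 = 38)
((7 - 3*(-3)) + G)**2 = ((7 - 3*(-3)) + 38)**2 = ((7 + 9) + 38)**2 = (16 + 38)**2 = 54**2 = 2916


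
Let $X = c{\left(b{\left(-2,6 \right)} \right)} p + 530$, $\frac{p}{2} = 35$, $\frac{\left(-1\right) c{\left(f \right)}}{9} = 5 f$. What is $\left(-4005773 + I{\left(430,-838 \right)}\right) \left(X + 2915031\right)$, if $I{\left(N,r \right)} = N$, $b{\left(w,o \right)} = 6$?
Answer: $-11602120859723$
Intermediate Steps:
$c{\left(f \right)} = - 45 f$ ($c{\left(f \right)} = - 9 \cdot 5 f = - 45 f$)
$p = 70$ ($p = 2 \cdot 35 = 70$)
$X = -18370$ ($X = \left(-45\right) 6 \cdot 70 + 530 = \left(-270\right) 70 + 530 = -18900 + 530 = -18370$)
$\left(-4005773 + I{\left(430,-838 \right)}\right) \left(X + 2915031\right) = \left(-4005773 + 430\right) \left(-18370 + 2915031\right) = \left(-4005343\right) 2896661 = -11602120859723$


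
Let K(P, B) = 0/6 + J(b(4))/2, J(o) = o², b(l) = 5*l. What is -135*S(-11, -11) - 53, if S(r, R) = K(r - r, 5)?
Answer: -27053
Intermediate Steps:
K(P, B) = 200 (K(P, B) = 0/6 + (5*4)²/2 = 0*(⅙) + 20²*(½) = 0 + 400*(½) = 0 + 200 = 200)
S(r, R) = 200
-135*S(-11, -11) - 53 = -135*200 - 53 = -27000 - 53 = -27053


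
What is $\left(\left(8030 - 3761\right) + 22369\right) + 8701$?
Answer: $35339$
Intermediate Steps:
$\left(\left(8030 - 3761\right) + 22369\right) + 8701 = \left(4269 + 22369\right) + 8701 = 26638 + 8701 = 35339$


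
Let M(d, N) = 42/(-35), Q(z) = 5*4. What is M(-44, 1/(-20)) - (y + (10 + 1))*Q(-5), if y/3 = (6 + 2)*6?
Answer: -15506/5 ≈ -3101.2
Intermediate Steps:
Q(z) = 20
y = 144 (y = 3*((6 + 2)*6) = 3*(8*6) = 3*48 = 144)
M(d, N) = -6/5 (M(d, N) = 42*(-1/35) = -6/5)
M(-44, 1/(-20)) - (y + (10 + 1))*Q(-5) = -6/5 - (144 + (10 + 1))*20 = -6/5 - (144 + 11)*20 = -6/5 - 155*20 = -6/5 - 1*3100 = -6/5 - 3100 = -15506/5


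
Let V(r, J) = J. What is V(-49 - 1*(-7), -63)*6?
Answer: -378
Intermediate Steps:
V(-49 - 1*(-7), -63)*6 = -63*6 = -378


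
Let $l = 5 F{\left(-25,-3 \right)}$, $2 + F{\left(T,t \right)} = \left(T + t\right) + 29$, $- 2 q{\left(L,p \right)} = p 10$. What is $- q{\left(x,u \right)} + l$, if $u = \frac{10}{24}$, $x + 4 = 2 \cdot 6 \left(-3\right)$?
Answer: $- \frac{35}{12} \approx -2.9167$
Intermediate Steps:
$x = -40$ ($x = -4 + 2 \cdot 6 \left(-3\right) = -4 + 12 \left(-3\right) = -4 - 36 = -40$)
$u = \frac{5}{12}$ ($u = 10 \cdot \frac{1}{24} = \frac{5}{12} \approx 0.41667$)
$q{\left(L,p \right)} = - 5 p$ ($q{\left(L,p \right)} = - \frac{p 10}{2} = - \frac{10 p}{2} = - 5 p$)
$F{\left(T,t \right)} = 27 + T + t$ ($F{\left(T,t \right)} = -2 + \left(\left(T + t\right) + 29\right) = -2 + \left(29 + T + t\right) = 27 + T + t$)
$l = -5$ ($l = 5 \left(27 - 25 - 3\right) = 5 \left(-1\right) = -5$)
$- q{\left(x,u \right)} + l = - \frac{\left(-5\right) 5}{12} - 5 = \left(-1\right) \left(- \frac{25}{12}\right) - 5 = \frac{25}{12} - 5 = - \frac{35}{12}$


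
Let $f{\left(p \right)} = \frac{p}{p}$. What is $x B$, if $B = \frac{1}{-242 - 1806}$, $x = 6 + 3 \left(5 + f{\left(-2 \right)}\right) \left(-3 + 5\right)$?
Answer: $- \frac{21}{1024} \approx -0.020508$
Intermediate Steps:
$f{\left(p \right)} = 1$
$x = 42$ ($x = 6 + 3 \left(5 + 1\right) \left(-3 + 5\right) = 6 + 3 \cdot 6 \cdot 2 = 6 + 3 \cdot 12 = 6 + 36 = 42$)
$B = - \frac{1}{2048}$ ($B = \frac{1}{-2048} = - \frac{1}{2048} \approx -0.00048828$)
$x B = 42 \left(- \frac{1}{2048}\right) = - \frac{21}{1024}$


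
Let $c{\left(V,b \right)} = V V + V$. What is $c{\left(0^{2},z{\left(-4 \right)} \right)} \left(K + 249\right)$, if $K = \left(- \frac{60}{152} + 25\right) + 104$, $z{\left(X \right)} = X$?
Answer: $0$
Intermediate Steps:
$c{\left(V,b \right)} = V + V^{2}$ ($c{\left(V,b \right)} = V^{2} + V = V + V^{2}$)
$K = \frac{4887}{38}$ ($K = \left(\left(-60\right) \frac{1}{152} + 25\right) + 104 = \left(- \frac{15}{38} + 25\right) + 104 = \frac{935}{38} + 104 = \frac{4887}{38} \approx 128.61$)
$c{\left(0^{2},z{\left(-4 \right)} \right)} \left(K + 249\right) = 0^{2} \left(1 + 0^{2}\right) \left(\frac{4887}{38} + 249\right) = 0 \left(1 + 0\right) \frac{14349}{38} = 0 \cdot 1 \cdot \frac{14349}{38} = 0 \cdot \frac{14349}{38} = 0$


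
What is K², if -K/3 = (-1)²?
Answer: 9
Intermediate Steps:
K = -3 (K = -3*(-1)² = -3*1 = -3)
K² = (-3)² = 9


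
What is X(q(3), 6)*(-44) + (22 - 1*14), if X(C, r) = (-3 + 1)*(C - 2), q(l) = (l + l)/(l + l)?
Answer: -80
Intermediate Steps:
q(l) = 1 (q(l) = (2*l)/((2*l)) = (2*l)*(1/(2*l)) = 1)
X(C, r) = 4 - 2*C (X(C, r) = -2*(-2 + C) = 4 - 2*C)
X(q(3), 6)*(-44) + (22 - 1*14) = (4 - 2*1)*(-44) + (22 - 1*14) = (4 - 2)*(-44) + (22 - 14) = 2*(-44) + 8 = -88 + 8 = -80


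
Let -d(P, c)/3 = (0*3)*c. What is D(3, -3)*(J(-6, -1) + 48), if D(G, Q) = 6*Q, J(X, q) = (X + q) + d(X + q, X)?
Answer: -738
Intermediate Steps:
d(P, c) = 0 (d(P, c) = -3*0*3*c = -0*c = -3*0 = 0)
J(X, q) = X + q (J(X, q) = (X + q) + 0 = X + q)
D(3, -3)*(J(-6, -1) + 48) = (6*(-3))*((-6 - 1) + 48) = -18*(-7 + 48) = -18*41 = -738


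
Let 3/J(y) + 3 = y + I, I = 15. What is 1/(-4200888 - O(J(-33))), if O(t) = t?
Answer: -7/29406215 ≈ -2.3805e-7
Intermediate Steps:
J(y) = 3/(12 + y) (J(y) = 3/(-3 + (y + 15)) = 3/(-3 + (15 + y)) = 3/(12 + y))
1/(-4200888 - O(J(-33))) = 1/(-4200888 - 3/(12 - 33)) = 1/(-4200888 - 3/(-21)) = 1/(-4200888 - 3*(-1)/21) = 1/(-4200888 - 1*(-⅐)) = 1/(-4200888 + ⅐) = 1/(-29406215/7) = -7/29406215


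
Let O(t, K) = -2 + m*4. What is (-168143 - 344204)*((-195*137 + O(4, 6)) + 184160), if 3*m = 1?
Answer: -241998395551/3 ≈ -8.0666e+10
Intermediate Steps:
m = 1/3 (m = (1/3)*1 = 1/3 ≈ 0.33333)
O(t, K) = -2/3 (O(t, K) = -2 + (1/3)*4 = -2 + 4/3 = -2/3)
(-168143 - 344204)*((-195*137 + O(4, 6)) + 184160) = (-168143 - 344204)*((-195*137 - 2/3) + 184160) = -512347*((-26715 - 2/3) + 184160) = -512347*(-80147/3 + 184160) = -512347*472333/3 = -241998395551/3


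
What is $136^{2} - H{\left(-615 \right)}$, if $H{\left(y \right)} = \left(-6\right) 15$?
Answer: $18586$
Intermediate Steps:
$H{\left(y \right)} = -90$
$136^{2} - H{\left(-615 \right)} = 136^{2} - -90 = 18496 + 90 = 18586$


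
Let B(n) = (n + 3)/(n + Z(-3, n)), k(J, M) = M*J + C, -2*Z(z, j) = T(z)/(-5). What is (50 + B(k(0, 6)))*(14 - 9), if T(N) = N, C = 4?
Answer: 9600/37 ≈ 259.46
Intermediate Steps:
Z(z, j) = z/10 (Z(z, j) = -z/(2*(-5)) = -z*(-1)/(2*5) = -(-1)*z/10 = z/10)
k(J, M) = 4 + J*M (k(J, M) = M*J + 4 = J*M + 4 = 4 + J*M)
B(n) = (3 + n)/(-3/10 + n) (B(n) = (n + 3)/(n + (⅒)*(-3)) = (3 + n)/(n - 3/10) = (3 + n)/(-3/10 + n))
(50 + B(k(0, 6)))*(14 - 9) = (50 + 10*(3 + (4 + 0*6))/(-3 + 10*(4 + 0*6)))*(14 - 9) = (50 + 10*(3 + (4 + 0))/(-3 + 10*(4 + 0)))*5 = (50 + 10*(3 + 4)/(-3 + 10*4))*5 = (50 + 10*7/(-3 + 40))*5 = (50 + 10*7/37)*5 = (50 + 10*(1/37)*7)*5 = (50 + 70/37)*5 = (1920/37)*5 = 9600/37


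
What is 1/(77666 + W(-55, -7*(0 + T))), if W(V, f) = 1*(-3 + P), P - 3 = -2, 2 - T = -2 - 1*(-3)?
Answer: 1/77664 ≈ 1.2876e-5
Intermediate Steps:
T = 1 (T = 2 - (-2 - 1*(-3)) = 2 - (-2 + 3) = 2 - 1*1 = 2 - 1 = 1)
P = 1 (P = 3 - 2 = 1)
W(V, f) = -2 (W(V, f) = 1*(-3 + 1) = 1*(-2) = -2)
1/(77666 + W(-55, -7*(0 + T))) = 1/(77666 - 2) = 1/77664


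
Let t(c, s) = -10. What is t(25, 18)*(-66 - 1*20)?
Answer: 860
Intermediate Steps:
t(25, 18)*(-66 - 1*20) = -10*(-66 - 1*20) = -10*(-66 - 20) = -10*(-86) = 860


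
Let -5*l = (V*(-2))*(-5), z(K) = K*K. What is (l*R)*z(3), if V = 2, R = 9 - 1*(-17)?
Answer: -936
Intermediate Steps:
R = 26 (R = 9 + 17 = 26)
z(K) = K²
l = -4 (l = -2*(-2)*(-5)/5 = -(-4)*(-5)/5 = -⅕*20 = -4)
(l*R)*z(3) = -4*26*3² = -104*9 = -936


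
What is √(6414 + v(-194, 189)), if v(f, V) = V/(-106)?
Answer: √72047670/106 ≈ 80.076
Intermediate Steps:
v(f, V) = -V/106 (v(f, V) = V*(-1/106) = -V/106)
√(6414 + v(-194, 189)) = √(6414 - 1/106*189) = √(6414 - 189/106) = √(679695/106) = √72047670/106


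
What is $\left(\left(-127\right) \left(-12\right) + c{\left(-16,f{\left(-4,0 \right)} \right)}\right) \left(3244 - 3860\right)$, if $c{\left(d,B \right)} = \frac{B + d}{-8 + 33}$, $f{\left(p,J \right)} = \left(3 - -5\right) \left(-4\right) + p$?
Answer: $- \frac{23437568}{25} \approx -9.375 \cdot 10^{5}$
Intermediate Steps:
$f{\left(p,J \right)} = -32 + p$ ($f{\left(p,J \right)} = \left(3 + 5\right) \left(-4\right) + p = 8 \left(-4\right) + p = -32 + p$)
$c{\left(d,B \right)} = \frac{B}{25} + \frac{d}{25}$ ($c{\left(d,B \right)} = \frac{B + d}{25} = \left(B + d\right) \frac{1}{25} = \frac{B}{25} + \frac{d}{25}$)
$\left(\left(-127\right) \left(-12\right) + c{\left(-16,f{\left(-4,0 \right)} \right)}\right) \left(3244 - 3860\right) = \left(\left(-127\right) \left(-12\right) + \left(\frac{-32 - 4}{25} + \frac{1}{25} \left(-16\right)\right)\right) \left(3244 - 3860\right) = \left(1524 + \left(\frac{1}{25} \left(-36\right) - \frac{16}{25}\right)\right) \left(-616\right) = \left(1524 - \frac{52}{25}\right) \left(-616\right) = \frac{38048}{25} \left(-616\right) = - \frac{23437568}{25}$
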